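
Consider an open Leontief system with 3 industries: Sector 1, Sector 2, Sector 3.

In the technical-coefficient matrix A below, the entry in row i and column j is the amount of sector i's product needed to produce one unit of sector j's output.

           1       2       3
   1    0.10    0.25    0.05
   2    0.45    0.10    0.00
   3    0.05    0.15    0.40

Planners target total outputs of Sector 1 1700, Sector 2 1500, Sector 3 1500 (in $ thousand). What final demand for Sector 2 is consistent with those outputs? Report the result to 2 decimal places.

d_2 = 585.00

I − A =
  [   0.90    -0.25    -0.05]
  [  -0.45     0.90     0.00]
  [  -0.05    -0.15     0.60]
d = (I − A) x:
  d_1 = (+0.90)·1700 + (-0.25)·1500 + (-0.05)·1500 = 1080.00
  d_2 = (-0.45)·1700 + (+0.90)·1500 + (+0.00)·1500 = 585.00
  d_3 = (-0.05)·1700 + (-0.15)·1500 + (+0.60)·1500 = 590.00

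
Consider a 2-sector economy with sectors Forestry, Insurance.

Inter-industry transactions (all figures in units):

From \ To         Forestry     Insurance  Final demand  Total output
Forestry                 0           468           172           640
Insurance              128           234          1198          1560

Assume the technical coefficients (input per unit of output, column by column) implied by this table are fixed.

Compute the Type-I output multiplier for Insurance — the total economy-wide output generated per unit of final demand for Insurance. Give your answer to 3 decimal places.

m_I = 1.646

Technical coefficients a_ij = z_ij / X_j:
  a_FF = 0/640 = 0.00, a_IF = 128/640 = 0.20
  a_FI = 468/1560 = 0.30, a_II = 234/1560 = 0.15
I − A =
  [   1.00    -0.30]
  [  -0.20     0.85]
det(I−A) = (1.00)(0.85) − (-0.30)(-0.20) = 0.7900
adj(I−A) = [[0.85, 0.30], [0.20, 1.00]]
(I − A)⁻¹ = adj(I−A) / det(I−A) ≈
  [   1.0759     0.3797]
  [   0.2532     1.2658]
The output multiplier for sector j is the column-j sum of the Leontief inverse (I − A)⁻¹ = adj(I−A) / det(I−A).
Column I of adj(I−A): (0.30, 1.00); det(I−A) = 0.7900.
m_I = (0.30 + 1.00) / 0.7900 = 1.30 / 0.7900 ≈ 1.646.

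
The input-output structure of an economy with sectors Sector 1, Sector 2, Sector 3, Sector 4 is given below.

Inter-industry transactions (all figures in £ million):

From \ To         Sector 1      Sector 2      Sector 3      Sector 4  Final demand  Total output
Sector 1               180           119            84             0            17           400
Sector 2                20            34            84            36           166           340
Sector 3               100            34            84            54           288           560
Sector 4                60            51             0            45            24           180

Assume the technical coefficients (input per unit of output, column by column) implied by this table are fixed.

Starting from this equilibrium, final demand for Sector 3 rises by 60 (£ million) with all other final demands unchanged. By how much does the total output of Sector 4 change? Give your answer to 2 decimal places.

Δx_4 = 10.97

Technical coefficients a_ij = z_ij / X_j:
  a_11 = 180/400 = 0.45, a_21 = 20/400 = 0.05, a_31 = 100/400 = 0.25, a_41 = 60/400 = 0.15
  a_12 = 119/340 = 0.35, a_22 = 34/340 = 0.10, a_32 = 34/340 = 0.10, a_42 = 51/340 = 0.15
  a_13 = 84/560 = 0.15, a_23 = 84/560 = 0.15, a_33 = 84/560 = 0.15, a_43 = 0/560 = 0.00
  a_14 = 0/180 = 0.00, a_24 = 36/180 = 0.20, a_34 = 54/180 = 0.30, a_44 = 45/180 = 0.25
I − A =
  [   0.55    -0.35    -0.15     0.00]
  [  -0.05     0.90    -0.15    -0.20]
  [  -0.25    -0.10     0.85    -0.30]
  [  -0.15    -0.15     0.00     0.75]
Compute the cofactors C_ij = (−1)^(i+j)·(3×3 minor ij) of I−A; the adjugate is their transpose:
adj(I−A) = Cᵀ =
  [ 0.530250   0.241125   0.136125   0.118750]
  [ 0.092250   0.315750   0.072000   0.113000]
  [ 0.210750   0.147375   0.331125   0.171750]
  [ 0.124500   0.111375   0.041625   0.350000]
det(I−A) = Σ_j (I−A)_1j·C_1j = (0.55)(0.530250) + (-0.35)(0.092250) + (-0.15)(0.210750) + (0.00)(0.124500) = 0.2277375
(I − A)⁻¹ = adj(I−A) / det(I−A) ≈
  [   2.3283     1.0588     0.5977     0.5214]
  [   0.4051     1.3865     0.3162     0.4962]
  [   0.9254     0.6471     1.4540     0.7542]
  [   0.5467     0.4890     0.1828     1.5369]
Δx = (I − A)⁻¹ Δd with Δd having +60 in the Sector 3 component and 0 elsewhere.
So Δx_4 = L_43 · (+60), where L_43 = adj(I−A)_43 / det(I−A) = 0.041625 / 0.2277375.
Δx_4 = 0.041625 × (+60) / 0.2277375 = 2.4975 / 0.2277375 ≈ 10.97.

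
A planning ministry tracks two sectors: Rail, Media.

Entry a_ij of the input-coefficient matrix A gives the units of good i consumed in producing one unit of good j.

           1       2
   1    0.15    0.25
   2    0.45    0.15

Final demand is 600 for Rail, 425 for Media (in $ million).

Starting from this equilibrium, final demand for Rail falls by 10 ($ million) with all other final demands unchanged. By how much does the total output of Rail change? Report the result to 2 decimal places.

Δx_1 = -13.93

I − A =
  [   0.85    -0.25]
  [  -0.45     0.85]
det(I−A) = (0.85)(0.85) − (-0.25)(-0.45) = 0.6100
adj(I−A) = [[0.85, 0.25], [0.45, 0.85]]
(I − A)⁻¹ = adj(I−A) / det(I−A) ≈
  [   1.3934     0.4098]
  [   0.7377     1.3934]
Δx = (I − A)⁻¹ Δd with Δd having -10 in the Rail component and 0 elsewhere.
So Δx_1 = L_11 · (-10), where L_11 = adj(I−A)_11 / det(I−A) = 0.85 / 0.6100.
Δx_1 = 0.85 × (-10) / 0.6100 = -8.50 / 0.6100 ≈ -13.93.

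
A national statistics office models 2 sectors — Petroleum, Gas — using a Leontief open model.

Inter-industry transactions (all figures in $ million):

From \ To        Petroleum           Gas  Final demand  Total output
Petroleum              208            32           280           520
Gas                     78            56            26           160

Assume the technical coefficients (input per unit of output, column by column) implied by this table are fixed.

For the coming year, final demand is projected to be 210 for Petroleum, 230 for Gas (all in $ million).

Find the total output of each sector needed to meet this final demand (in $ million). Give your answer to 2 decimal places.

Technical coefficients a_ij = z_ij / X_j:
  a_PP = 208/520 = 0.40, a_GP = 78/520 = 0.15
  a_PG = 32/160 = 0.20, a_GG = 56/160 = 0.35
I − A =
  [   0.60    -0.20]
  [  -0.15     0.65]
det(I−A) = (0.60)(0.65) − (-0.20)(-0.15) = 0.3600
adj(I−A) = [[0.65, 0.20], [0.15, 0.60]]
(I − A)⁻¹ = adj(I−A) / det(I−A) ≈
  [   1.8056     0.5556]
  [   0.4167     1.6667]
x = (I − A)⁻¹ d = adj(I−A)·d / det(I−A), with det(I−A) = 0.3600:
  x_P = (0.65·210 + 0.20·230) / 0.3600 = 182.50 / 0.3600 ≈ 506.94
  x_G = (0.15·210 + 0.60·230) / 0.3600 = 169.50 / 0.3600 ≈ 470.83

x_P = 506.94, x_G = 470.83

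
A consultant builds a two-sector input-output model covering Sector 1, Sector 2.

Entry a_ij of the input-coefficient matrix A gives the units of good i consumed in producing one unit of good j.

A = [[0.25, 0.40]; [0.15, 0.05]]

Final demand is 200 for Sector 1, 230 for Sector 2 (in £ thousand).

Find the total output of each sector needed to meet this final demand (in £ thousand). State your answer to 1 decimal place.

x_1 = 432.2, x_2 = 310.3

I − A =
  [   0.75    -0.40]
  [  -0.15     0.95]
det(I−A) = (0.75)(0.95) − (-0.40)(-0.15) = 0.6525
adj(I−A) = [[0.95, 0.40], [0.15, 0.75]]
(I − A)⁻¹ = adj(I−A) / det(I−A) ≈
  [   1.4559     0.6130]
  [   0.2299     1.1494]
x = (I − A)⁻¹ d = adj(I−A)·d / det(I−A), with det(I−A) = 0.6525:
  x_1 = (0.95·200 + 0.40·230) / 0.6525 = 282.00 / 0.6525 ≈ 432.2
  x_2 = (0.15·200 + 0.75·230) / 0.6525 = 202.50 / 0.6525 ≈ 310.3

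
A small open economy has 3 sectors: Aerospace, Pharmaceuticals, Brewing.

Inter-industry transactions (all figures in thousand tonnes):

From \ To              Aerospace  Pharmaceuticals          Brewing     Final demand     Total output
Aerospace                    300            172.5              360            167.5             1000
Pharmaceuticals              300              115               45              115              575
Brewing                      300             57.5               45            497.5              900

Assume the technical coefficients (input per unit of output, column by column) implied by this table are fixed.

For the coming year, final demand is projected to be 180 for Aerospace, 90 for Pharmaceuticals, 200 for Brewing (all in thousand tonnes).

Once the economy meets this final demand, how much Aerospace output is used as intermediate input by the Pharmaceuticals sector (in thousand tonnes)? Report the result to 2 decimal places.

Technical coefficients a_ij = z_ij / X_j:
  a_AA = 300/1000 = 0.30, a_PA = 300/1000 = 0.30, a_BA = 300/1000 = 0.30
  a_AP = 172.5/575 = 0.30, a_PP = 115/575 = 0.20, a_BP = 57.5/575 = 0.10
  a_AB = 360/900 = 0.40, a_PB = 45/900 = 0.05, a_BB = 45/900 = 0.05
I − A =
  [   0.70    -0.30    -0.40]
  [  -0.30     0.80    -0.05]
  [  -0.30    -0.10     0.95]
Cofactors of I−A, C_ij = (−1)^(i+j)·(minor ij) (rows/columns in the sector order above):
  C_11 = (0.80)(0.95) − (-0.05)(-0.10) = 0.7550
  C_12 = −[(-0.30)(0.95) − (-0.05)(-0.30)] = 0.3000
  C_13 = (-0.30)(-0.10) − (0.80)(-0.30) = 0.2700
  C_21 = −[(-0.30)(0.95) − (-0.40)(-0.10)] = 0.3250
  C_22 = (0.70)(0.95) − (-0.40)(-0.30) = 0.5450
  C_23 = −[(0.70)(-0.10) − (-0.30)(-0.30)] = 0.1600
  C_31 = (-0.30)(-0.05) − (-0.40)(0.80) = 0.3350
  C_32 = −[(0.70)(-0.05) − (-0.40)(-0.30)] = 0.1550
  C_33 = (0.70)(0.80) − (-0.30)(-0.30) = 0.4700
det(I−A) = Σ_j (I−A)_1j·C_1j = (0.70)(0.7550) + (-0.30)(0.3000) + (-0.40)(0.2700) = 0.3305
adj(I−A) = Cᵀ =
  [ 0.7550   0.3250   0.3350]
  [ 0.3000   0.5450   0.1550]
  [ 0.2700   0.1600   0.4700]
(I − A)⁻¹ = adj(I−A) / det(I−A) ≈
  [   2.2844     0.9834     1.0136]
  [   0.9077     1.6490     0.4690]
  [   0.8169     0.4841     1.4221]
First solve x = (I − A)⁻¹ d = adj(I−A)·d / det(I−A); in particular x_P = (0.3000·180 + 0.5450·90 + 0.1550·200) / 0.3305 = 134.05 / 0.3305 ≈ 405.5976.
Intermediate flow from A to P: z_AP = a_AP · x_P = 0.30 × 134.05 / 0.3305 = 40.215 / 0.3305 ≈ 121.68.

z_AP = 121.68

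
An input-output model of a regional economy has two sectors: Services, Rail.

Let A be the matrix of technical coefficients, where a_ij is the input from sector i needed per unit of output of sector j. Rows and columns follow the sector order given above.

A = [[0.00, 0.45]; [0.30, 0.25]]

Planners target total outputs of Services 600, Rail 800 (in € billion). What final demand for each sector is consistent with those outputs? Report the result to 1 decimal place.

I − A =
  [   1.00    -0.45]
  [  -0.30     0.75]
d = (I − A) x:
  d_S = (+1.00)·600 + (-0.45)·800 = 240.0
  d_R = (-0.30)·600 + (+0.75)·800 = 420.0

d_S = 240.0, d_R = 420.0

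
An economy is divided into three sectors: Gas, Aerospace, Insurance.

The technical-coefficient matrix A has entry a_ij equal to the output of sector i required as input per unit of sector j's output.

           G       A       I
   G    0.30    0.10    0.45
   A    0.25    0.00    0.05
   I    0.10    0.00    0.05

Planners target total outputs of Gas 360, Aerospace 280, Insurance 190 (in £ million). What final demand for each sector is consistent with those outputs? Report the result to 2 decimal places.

d_G = 138.50, d_A = 180.50, d_I = 144.50

I − A =
  [   0.70    -0.10    -0.45]
  [  -0.25     1.00    -0.05]
  [  -0.10     0.00     0.95]
d = (I − A) x:
  d_G = (+0.70)·360 + (-0.10)·280 + (-0.45)·190 = 138.50
  d_A = (-0.25)·360 + (+1.00)·280 + (-0.05)·190 = 180.50
  d_I = (-0.10)·360 + (+0.00)·280 + (+0.95)·190 = 144.50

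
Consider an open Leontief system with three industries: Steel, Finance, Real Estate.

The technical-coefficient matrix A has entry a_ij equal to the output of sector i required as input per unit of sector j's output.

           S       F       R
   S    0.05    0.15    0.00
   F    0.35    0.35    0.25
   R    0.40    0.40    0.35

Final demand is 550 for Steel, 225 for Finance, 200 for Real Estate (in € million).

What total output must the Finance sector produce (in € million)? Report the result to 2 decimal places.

x_F = 1424.93

I − A =
  [   0.95    -0.15     0.00]
  [  -0.35     0.65    -0.25]
  [  -0.40    -0.40     0.65]
Cofactors of I−A, C_ij = (−1)^(i+j)·(minor ij) (rows/columns in the sector order above):
  C_11 = (0.65)(0.65) − (-0.25)(-0.40) = 0.3225
  C_12 = −[(-0.35)(0.65) − (-0.25)(-0.40)] = 0.3275
  C_13 = (-0.35)(-0.40) − (0.65)(-0.40) = 0.4000
  C_21 = −[(-0.15)(0.65) − (0.00)(-0.40)] = 0.0975
  C_22 = (0.95)(0.65) − (0.00)(-0.40) = 0.6175
  C_23 = −[(0.95)(-0.40) − (-0.15)(-0.40)] = 0.4400
  C_31 = (-0.15)(-0.25) − (0.00)(0.65) = 0.0375
  C_32 = −[(0.95)(-0.25) − (0.00)(-0.35)] = 0.2375
  C_33 = (0.95)(0.65) − (-0.15)(-0.35) = 0.5650
det(I−A) = Σ_j (I−A)_1j·C_1j = (0.95)(0.3225) + (-0.15)(0.3275) + (0.00)(0.4000) = 0.25725
adj(I−A) = Cᵀ =
  [ 0.3225   0.0975   0.0375]
  [ 0.3275   0.6175   0.2375]
  [ 0.4000   0.4400   0.5650]
(I − A)⁻¹ = adj(I−A) / det(I−A) ≈
  [   1.2536     0.3790     0.1458]
  [   1.2731     2.4004     0.9232]
  [   1.5549     1.7104     2.1963]
x = (I − A)⁻¹ d = adj(I−A)·d / det(I−A), with det(I−A) = 0.25725:
  x_S = (0.3225·550 + 0.0975·225 + 0.0375·200) / 0.25725 = 206.8125 / 0.25725 ≈ 803.94
  x_F = (0.3275·550 + 0.6175·225 + 0.2375·200) / 0.25725 = 366.5625 / 0.25725 ≈ 1424.93
  x_R = (0.4000·550 + 0.4400·225 + 0.5650·200) / 0.25725 = 432.00 / 0.25725 ≈ 1679.30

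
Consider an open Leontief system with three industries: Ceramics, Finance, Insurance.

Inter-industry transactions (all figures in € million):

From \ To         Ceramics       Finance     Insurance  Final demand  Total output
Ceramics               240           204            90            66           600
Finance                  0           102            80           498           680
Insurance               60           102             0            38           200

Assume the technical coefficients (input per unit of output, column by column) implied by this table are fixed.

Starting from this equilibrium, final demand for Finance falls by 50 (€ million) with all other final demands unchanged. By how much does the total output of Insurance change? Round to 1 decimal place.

Technical coefficients a_ij = z_ij / X_j:
  a_11 = 240/600 = 0.40, a_21 = 0/600 = 0.00, a_31 = 60/600 = 0.10
  a_12 = 204/680 = 0.30, a_22 = 102/680 = 0.15, a_32 = 102/680 = 0.15
  a_13 = 90/200 = 0.45, a_23 = 80/200 = 0.40, a_33 = 0/200 = 0.00
I − A =
  [   0.60    -0.30    -0.45]
  [   0.00     0.85    -0.40]
  [  -0.10    -0.15     1.00]
Cofactors of I−A, C_ij = (−1)^(i+j)·(minor ij) (rows/columns in the sector order above):
  C_11 = (0.85)(1.00) − (-0.40)(-0.15) = 0.7900
  C_12 = −[(0.00)(1.00) − (-0.40)(-0.10)] = 0.0400
  C_13 = (0.00)(-0.15) − (0.85)(-0.10) = 0.0850
  C_21 = −[(-0.30)(1.00) − (-0.45)(-0.15)] = 0.3675
  C_22 = (0.60)(1.00) − (-0.45)(-0.10) = 0.5550
  C_23 = −[(0.60)(-0.15) − (-0.30)(-0.10)] = 0.1200
  C_31 = (-0.30)(-0.40) − (-0.45)(0.85) = 0.5025
  C_32 = −[(0.60)(-0.40) − (-0.45)(0.00)] = 0.2400
  C_33 = (0.60)(0.85) − (-0.30)(0.00) = 0.5100
det(I−A) = Σ_j (I−A)_1j·C_1j = (0.60)(0.7900) + (-0.30)(0.0400) + (-0.45)(0.0850) = 0.42375
adj(I−A) = Cᵀ =
  [ 0.7900   0.3675   0.5025]
  [ 0.0400   0.5550   0.2400]
  [ 0.0850   0.1200   0.5100]
(I − A)⁻¹ = adj(I−A) / det(I−A) ≈
  [   1.8643     0.8673     1.1858]
  [   0.0944     1.3097     0.5664]
  [   0.2006     0.2832     1.2035]
Δx = (I − A)⁻¹ Δd with Δd having -50 in the Finance component and 0 elsewhere.
So Δx_3 = L_32 · (-50), where L_32 = adj(I−A)_32 / det(I−A) = 0.1200 / 0.42375.
Δx_3 = 0.1200 × (-50) / 0.42375 = -6.00 / 0.42375 ≈ -14.2.

Δx_3 = -14.2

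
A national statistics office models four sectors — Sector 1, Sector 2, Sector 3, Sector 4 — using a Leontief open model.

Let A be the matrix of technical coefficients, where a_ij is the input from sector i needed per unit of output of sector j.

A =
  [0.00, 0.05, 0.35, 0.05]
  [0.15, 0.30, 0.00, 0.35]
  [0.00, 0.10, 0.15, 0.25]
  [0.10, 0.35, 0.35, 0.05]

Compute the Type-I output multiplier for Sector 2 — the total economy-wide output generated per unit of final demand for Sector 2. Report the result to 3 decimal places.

m_2 = 3.759

I − A =
  [   1.00    -0.05    -0.35    -0.05]
  [  -0.15     0.70     0.00    -0.35]
  [   0.00    -0.10     0.85    -0.25]
  [  -0.10    -0.35    -0.35     0.95]
Compute the cofactors C_ij = (−1)^(i+j)·(3×3 minor ij) of I−A; the adjugate is their transpose:
adj(I−A) = Cᵀ =
  [ 0.387625   0.116500   0.208250   0.118125]
  [ 0.137750   0.707000   0.187250   0.317000]
  [ 0.048375   0.183250   0.527500   0.208875]
  [ 0.109375   0.340250   0.285250   0.583375]
det(I−A) = Σ_j (I−A)_1j·C_1j = (1.00)(0.387625) + (-0.05)(0.137750) + (-0.35)(0.048375) + (-0.05)(0.109375) = 0.3583375
(I − A)⁻¹ = adj(I−A) / det(I−A) ≈
  [   1.0817     0.3251     0.5812     0.3296]
  [   0.3844     1.9730     0.5226     0.8846]
  [   0.1350     0.5114     1.4721     0.5829]
  [   0.3052     0.9495     0.7960     1.6280]
The output multiplier for sector j is the column-j sum of the Leontief inverse (I − A)⁻¹ = adj(I−A) / det(I−A).
Column 2 of adj(I−A): (0.116500, 0.707000, 0.183250, 0.340250); det(I−A) = 0.3583375.
m_2 = (0.116500 + 0.707000 + 0.183250 + 0.340250) / 0.3583375 = 1.347 / 0.3583375 ≈ 3.759.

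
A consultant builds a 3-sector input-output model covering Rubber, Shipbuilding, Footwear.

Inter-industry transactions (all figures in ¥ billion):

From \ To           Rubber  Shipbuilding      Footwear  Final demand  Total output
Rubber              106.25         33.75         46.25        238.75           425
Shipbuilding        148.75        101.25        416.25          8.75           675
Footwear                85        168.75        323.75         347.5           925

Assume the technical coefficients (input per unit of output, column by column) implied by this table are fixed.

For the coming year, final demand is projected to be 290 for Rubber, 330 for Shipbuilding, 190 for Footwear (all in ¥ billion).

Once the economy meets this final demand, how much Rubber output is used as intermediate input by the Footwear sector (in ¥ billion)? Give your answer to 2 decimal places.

z_RF = 42.76

Technical coefficients a_ij = z_ij / X_j:
  a_RR = 106.25/425 = 0.25, a_SR = 148.75/425 = 0.35, a_FR = 85/425 = 0.20
  a_RS = 33.75/675 = 0.05, a_SS = 101.25/675 = 0.15, a_FS = 168.75/675 = 0.25
  a_RF = 46.25/925 = 0.05, a_SF = 416.25/925 = 0.45, a_FF = 323.75/925 = 0.35
I − A =
  [   0.75    -0.05    -0.05]
  [  -0.35     0.85    -0.45]
  [  -0.20    -0.25     0.65]
Cofactors of I−A, C_ij = (−1)^(i+j)·(minor ij) (rows/columns in the sector order above):
  C_11 = (0.85)(0.65) − (-0.45)(-0.25) = 0.4400
  C_12 = −[(-0.35)(0.65) − (-0.45)(-0.20)] = 0.3175
  C_13 = (-0.35)(-0.25) − (0.85)(-0.20) = 0.2575
  C_21 = −[(-0.05)(0.65) − (-0.05)(-0.25)] = 0.0450
  C_22 = (0.75)(0.65) − (-0.05)(-0.20) = 0.4775
  C_23 = −[(0.75)(-0.25) − (-0.05)(-0.20)] = 0.1975
  C_31 = (-0.05)(-0.45) − (-0.05)(0.85) = 0.0650
  C_32 = −[(0.75)(-0.45) − (-0.05)(-0.35)] = 0.3550
  C_33 = (0.75)(0.85) − (-0.05)(-0.35) = 0.6200
det(I−A) = Σ_j (I−A)_1j·C_1j = (0.75)(0.4400) + (-0.05)(0.3175) + (-0.05)(0.2575) = 0.30125
adj(I−A) = Cᵀ =
  [ 0.4400   0.0450   0.0650]
  [ 0.3175   0.4775   0.3550]
  [ 0.2575   0.1975   0.6200]
(I − A)⁻¹ = adj(I−A) / det(I−A) ≈
  [   1.4606     0.1494     0.2158]
  [   1.0539     1.5851     1.1784]
  [   0.8548     0.6556     2.0581]
First solve x = (I − A)⁻¹ d = adj(I−A)·d / det(I−A); in particular x_F = (0.2575·290 + 0.1975·330 + 0.6200·190) / 0.30125 = 257.65 / 0.30125 ≈ 855.2697.
Intermediate flow from R to F: z_RF = a_RF · x_F = 0.05 × 257.65 / 0.30125 = 12.8825 / 0.30125 ≈ 42.76.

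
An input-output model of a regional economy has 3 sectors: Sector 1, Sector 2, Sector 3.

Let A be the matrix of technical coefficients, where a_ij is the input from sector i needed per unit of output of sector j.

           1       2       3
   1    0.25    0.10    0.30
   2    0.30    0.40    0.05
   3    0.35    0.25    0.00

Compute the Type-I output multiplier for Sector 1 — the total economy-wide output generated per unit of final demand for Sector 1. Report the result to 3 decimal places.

m_1 = 3.680

I − A =
  [   0.75    -0.10    -0.30]
  [  -0.30     0.60    -0.05]
  [  -0.35    -0.25     1.00]
Cofactors of I−A, C_ij = (−1)^(i+j)·(minor ij) (rows/columns in the sector order above):
  C_11 = (0.60)(1.00) − (-0.05)(-0.25) = 0.5875
  C_12 = −[(-0.30)(1.00) − (-0.05)(-0.35)] = 0.3175
  C_13 = (-0.30)(-0.25) − (0.60)(-0.35) = 0.2850
  C_21 = −[(-0.10)(1.00) − (-0.30)(-0.25)] = 0.1750
  C_22 = (0.75)(1.00) − (-0.30)(-0.35) = 0.6450
  C_23 = −[(0.75)(-0.25) − (-0.10)(-0.35)] = 0.2225
  C_31 = (-0.10)(-0.05) − (-0.30)(0.60) = 0.1850
  C_32 = −[(0.75)(-0.05) − (-0.30)(-0.30)] = 0.1275
  C_33 = (0.75)(0.60) − (-0.10)(-0.30) = 0.4200
det(I−A) = Σ_j (I−A)_1j·C_1j = (0.75)(0.5875) + (-0.10)(0.3175) + (-0.30)(0.2850) = 0.323375
adj(I−A) = Cᵀ =
  [ 0.5875   0.1750   0.1850]
  [ 0.3175   0.6450   0.1275]
  [ 0.2850   0.2225   0.4200]
(I − A)⁻¹ = adj(I−A) / det(I−A) ≈
  [   1.8168     0.5412     0.5721]
  [   0.9818     1.9946     0.3943]
  [   0.8813     0.6881     1.2988]
The output multiplier for sector j is the column-j sum of the Leontief inverse (I − A)⁻¹ = adj(I−A) / det(I−A).
Column 1 of adj(I−A): (0.5875, 0.3175, 0.2850); det(I−A) = 0.323375.
m_1 = (0.5875 + 0.3175 + 0.2850) / 0.323375 = 1.19 / 0.323375 ≈ 3.680.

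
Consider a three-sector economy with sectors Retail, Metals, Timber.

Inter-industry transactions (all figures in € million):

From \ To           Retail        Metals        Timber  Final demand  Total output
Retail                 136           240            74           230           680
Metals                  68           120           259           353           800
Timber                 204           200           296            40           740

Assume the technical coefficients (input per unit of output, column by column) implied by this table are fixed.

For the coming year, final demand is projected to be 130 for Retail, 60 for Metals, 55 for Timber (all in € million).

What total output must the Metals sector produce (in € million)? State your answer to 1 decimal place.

x_M = 247.2

Technical coefficients a_ij = z_ij / X_j:
  a_RR = 136/680 = 0.20, a_MR = 68/680 = 0.10, a_TR = 204/680 = 0.30
  a_RM = 240/800 = 0.30, a_MM = 120/800 = 0.15, a_TM = 200/800 = 0.25
  a_RT = 74/740 = 0.10, a_MT = 259/740 = 0.35, a_TT = 296/740 = 0.40
I − A =
  [   0.80    -0.30    -0.10]
  [  -0.10     0.85    -0.35]
  [  -0.30    -0.25     0.60]
Cofactors of I−A, C_ij = (−1)^(i+j)·(minor ij) (rows/columns in the sector order above):
  C_11 = (0.85)(0.60) − (-0.35)(-0.25) = 0.4225
  C_12 = −[(-0.10)(0.60) − (-0.35)(-0.30)] = 0.1650
  C_13 = (-0.10)(-0.25) − (0.85)(-0.30) = 0.2800
  C_21 = −[(-0.30)(0.60) − (-0.10)(-0.25)] = 0.2050
  C_22 = (0.80)(0.60) − (-0.10)(-0.30) = 0.4500
  C_23 = −[(0.80)(-0.25) − (-0.30)(-0.30)] = 0.2900
  C_31 = (-0.30)(-0.35) − (-0.10)(0.85) = 0.1900
  C_32 = −[(0.80)(-0.35) − (-0.10)(-0.10)] = 0.2900
  C_33 = (0.80)(0.85) − (-0.30)(-0.10) = 0.6500
det(I−A) = Σ_j (I−A)_1j·C_1j = (0.80)(0.4225) + (-0.30)(0.1650) + (-0.10)(0.2800) = 0.2605
adj(I−A) = Cᵀ =
  [ 0.4225   0.2050   0.1900]
  [ 0.1650   0.4500   0.2900]
  [ 0.2800   0.2900   0.6500]
(I − A)⁻¹ = adj(I−A) / det(I−A) ≈
  [   1.6219     0.7869     0.7294]
  [   0.6334     1.7274     1.1132]
  [   1.0749     1.1132     2.4952]
x = (I − A)⁻¹ d = adj(I−A)·d / det(I−A), with det(I−A) = 0.2605:
  x_R = (0.4225·130 + 0.2050·60 + 0.1900·55) / 0.2605 = 77.675 / 0.2605 ≈ 298.2
  x_M = (0.1650·130 + 0.4500·60 + 0.2900·55) / 0.2605 = 64.40 / 0.2605 ≈ 247.2
  x_T = (0.2800·130 + 0.2900·60 + 0.6500·55) / 0.2605 = 89.55 / 0.2605 ≈ 343.8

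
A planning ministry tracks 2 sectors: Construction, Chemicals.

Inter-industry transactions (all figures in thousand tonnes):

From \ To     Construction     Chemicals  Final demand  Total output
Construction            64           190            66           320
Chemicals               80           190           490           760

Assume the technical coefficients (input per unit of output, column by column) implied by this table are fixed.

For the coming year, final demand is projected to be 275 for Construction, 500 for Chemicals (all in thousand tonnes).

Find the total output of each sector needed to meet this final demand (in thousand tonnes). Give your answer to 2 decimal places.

x_1 = 616.28, x_2 = 872.09

Technical coefficients a_ij = z_ij / X_j:
  a_11 = 64/320 = 0.20, a_21 = 80/320 = 0.25
  a_12 = 190/760 = 0.25, a_22 = 190/760 = 0.25
I − A =
  [   0.80    -0.25]
  [  -0.25     0.75]
det(I−A) = (0.80)(0.75) − (-0.25)(-0.25) = 0.5375
adj(I−A) = [[0.75, 0.25], [0.25, 0.80]]
(I − A)⁻¹ = adj(I−A) / det(I−A) ≈
  [   1.3953     0.4651]
  [   0.4651     1.4884]
x = (I − A)⁻¹ d = adj(I−A)·d / det(I−A), with det(I−A) = 0.5375:
  x_1 = (0.75·275 + 0.25·500) / 0.5375 = 331.25 / 0.5375 ≈ 616.28
  x_2 = (0.25·275 + 0.80·500) / 0.5375 = 468.75 / 0.5375 ≈ 872.09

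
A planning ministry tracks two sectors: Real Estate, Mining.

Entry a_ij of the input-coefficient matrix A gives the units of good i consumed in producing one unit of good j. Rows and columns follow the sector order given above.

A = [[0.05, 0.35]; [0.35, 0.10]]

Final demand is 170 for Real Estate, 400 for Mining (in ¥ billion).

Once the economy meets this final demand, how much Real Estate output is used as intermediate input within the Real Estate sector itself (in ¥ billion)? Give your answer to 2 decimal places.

z_RR = 20.00

I − A =
  [   0.95    -0.35]
  [  -0.35     0.90]
det(I−A) = (0.95)(0.90) − (-0.35)(-0.35) = 0.7325
adj(I−A) = [[0.90, 0.35], [0.35, 0.95]]
(I − A)⁻¹ = adj(I−A) / det(I−A) ≈
  [   1.2287     0.4778]
  [   0.4778     1.2969]
First solve x = (I − A)⁻¹ d = adj(I−A)·d / det(I−A); in particular x_R = (0.90·170 + 0.35·400) / 0.7325 = 293.00 / 0.7325 = 400.0000.
Intermediate flow from R to R: z_RR = a_RR · x_R = 0.05 × 293.00 / 0.7325 = 14.65 / 0.7325 = 20.00.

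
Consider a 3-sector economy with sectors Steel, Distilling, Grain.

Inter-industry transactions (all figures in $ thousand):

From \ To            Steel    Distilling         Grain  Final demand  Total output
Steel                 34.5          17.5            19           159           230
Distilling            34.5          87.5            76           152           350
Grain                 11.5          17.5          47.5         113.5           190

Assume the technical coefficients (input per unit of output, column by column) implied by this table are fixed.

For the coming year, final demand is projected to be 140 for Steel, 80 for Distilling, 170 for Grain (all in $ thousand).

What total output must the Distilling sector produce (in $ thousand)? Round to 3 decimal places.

Technical coefficients a_ij = z_ij / X_j:
  a_11 = 34.5/230 = 0.15, a_21 = 34.5/230 = 0.15, a_31 = 11.5/230 = 0.05
  a_12 = 17.5/350 = 0.05, a_22 = 87.5/350 = 0.25, a_32 = 17.5/350 = 0.05
  a_13 = 19/190 = 0.10, a_23 = 76/190 = 0.40, a_33 = 47.5/190 = 0.25
I − A =
  [   0.85    -0.05    -0.10]
  [  -0.15     0.75    -0.40]
  [  -0.05    -0.05     0.75]
Cofactors of I−A, C_ij = (−1)^(i+j)·(minor ij) (rows/columns in the sector order above):
  C_11 = (0.75)(0.75) − (-0.40)(-0.05) = 0.5425
  C_12 = −[(-0.15)(0.75) − (-0.40)(-0.05)] = 0.1325
  C_13 = (-0.15)(-0.05) − (0.75)(-0.05) = 0.0450
  C_21 = −[(-0.05)(0.75) − (-0.10)(-0.05)] = 0.0425
  C_22 = (0.85)(0.75) − (-0.10)(-0.05) = 0.6325
  C_23 = −[(0.85)(-0.05) − (-0.05)(-0.05)] = 0.0450
  C_31 = (-0.05)(-0.40) − (-0.10)(0.75) = 0.0950
  C_32 = −[(0.85)(-0.40) − (-0.10)(-0.15)] = 0.3550
  C_33 = (0.85)(0.75) − (-0.05)(-0.15) = 0.6300
det(I−A) = Σ_j (I−A)_1j·C_1j = (0.85)(0.5425) + (-0.05)(0.1325) + (-0.10)(0.0450) = 0.4500
adj(I−A) = Cᵀ =
  [ 0.5425   0.0425   0.0950]
  [ 0.1325   0.6325   0.3550]
  [ 0.0450   0.0450   0.6300]
(I − A)⁻¹ = adj(I−A) / det(I−A) ≈
  [   1.2056     0.0944     0.2111]
  [   0.2944     1.4056     0.7889]
  [   0.1000     0.1000     1.4000]
x = (I − A)⁻¹ d = adj(I−A)·d / det(I−A), with det(I−A) = 0.4500:
  x_1 = (0.5425·140 + 0.0425·80 + 0.0950·170) / 0.4500 = 95.50 / 0.4500 ≈ 212.222
  x_2 = (0.1325·140 + 0.6325·80 + 0.3550·170) / 0.4500 = 129.50 / 0.4500 ≈ 287.778
  x_3 = (0.0450·140 + 0.0450·80 + 0.6300·170) / 0.4500 = 117.00 / 0.4500 = 260.000

x_2 = 287.778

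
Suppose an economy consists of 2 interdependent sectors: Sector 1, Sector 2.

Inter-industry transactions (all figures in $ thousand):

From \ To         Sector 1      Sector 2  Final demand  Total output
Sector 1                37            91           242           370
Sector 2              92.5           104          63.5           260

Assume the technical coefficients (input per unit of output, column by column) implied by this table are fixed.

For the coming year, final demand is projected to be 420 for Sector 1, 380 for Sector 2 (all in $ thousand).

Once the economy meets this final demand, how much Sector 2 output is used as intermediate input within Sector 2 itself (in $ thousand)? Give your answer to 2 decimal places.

Technical coefficients a_ij = z_ij / X_j:
  a_11 = 37/370 = 0.10, a_21 = 92.5/370 = 0.25
  a_12 = 91/260 = 0.35, a_22 = 104/260 = 0.40
I − A =
  [   0.90    -0.35]
  [  -0.25     0.60]
det(I−A) = (0.90)(0.60) − (-0.35)(-0.25) = 0.4525
adj(I−A) = [[0.60, 0.35], [0.25, 0.90]]
(I − A)⁻¹ = adj(I−A) / det(I−A) ≈
  [   1.3260     0.7735]
  [   0.5525     1.9890]
First solve x = (I − A)⁻¹ d = adj(I−A)·d / det(I−A); in particular x_2 = (0.25·420 + 0.90·380) / 0.4525 = 447.00 / 0.4525 ≈ 987.8453.
Intermediate flow from 2 to 2: z_22 = a_22 · x_2 = 0.40 × 447.00 / 0.4525 = 178.80 / 0.4525 ≈ 395.14.

z_22 = 395.14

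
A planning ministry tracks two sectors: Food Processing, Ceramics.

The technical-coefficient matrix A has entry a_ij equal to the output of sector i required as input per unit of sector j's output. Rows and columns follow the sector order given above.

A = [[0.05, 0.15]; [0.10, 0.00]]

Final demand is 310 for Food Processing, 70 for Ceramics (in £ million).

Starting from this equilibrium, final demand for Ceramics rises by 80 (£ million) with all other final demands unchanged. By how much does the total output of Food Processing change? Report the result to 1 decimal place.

I − A =
  [   0.95    -0.15]
  [  -0.10     1.00]
det(I−A) = (0.95)(1.00) − (-0.15)(-0.10) = 0.9350
adj(I−A) = [[1.00, 0.15], [0.10, 0.95]]
(I − A)⁻¹ = adj(I−A) / det(I−A) ≈
  [   1.0695     0.1604]
  [   0.1070     1.0160]
Δx = (I − A)⁻¹ Δd with Δd having +80 in the Ceramics component and 0 elsewhere.
So Δx_1 = L_12 · (+80), where L_12 = adj(I−A)_12 / det(I−A) = 0.15 / 0.9350.
Δx_1 = 0.15 × (+80) / 0.9350 = 12.00 / 0.9350 ≈ 12.8.

Δx_1 = 12.8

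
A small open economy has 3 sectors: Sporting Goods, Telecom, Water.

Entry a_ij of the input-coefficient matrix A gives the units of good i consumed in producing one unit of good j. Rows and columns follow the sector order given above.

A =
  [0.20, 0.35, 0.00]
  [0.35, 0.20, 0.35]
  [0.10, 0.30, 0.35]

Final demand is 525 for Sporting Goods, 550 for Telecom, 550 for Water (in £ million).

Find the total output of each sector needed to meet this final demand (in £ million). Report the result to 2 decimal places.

I − A =
  [   0.80    -0.35     0.00]
  [  -0.35     0.80    -0.35]
  [  -0.10    -0.30     0.65]
Cofactors of I−A, C_ij = (−1)^(i+j)·(minor ij) (rows/columns in the sector order above):
  C_11 = (0.80)(0.65) − (-0.35)(-0.30) = 0.4150
  C_12 = −[(-0.35)(0.65) − (-0.35)(-0.10)] = 0.2625
  C_13 = (-0.35)(-0.30) − (0.80)(-0.10) = 0.1850
  C_21 = −[(-0.35)(0.65) − (0.00)(-0.30)] = 0.2275
  C_22 = (0.80)(0.65) − (0.00)(-0.10) = 0.5200
  C_23 = −[(0.80)(-0.30) − (-0.35)(-0.10)] = 0.2750
  C_31 = (-0.35)(-0.35) − (0.00)(0.80) = 0.1225
  C_32 = −[(0.80)(-0.35) − (0.00)(-0.35)] = 0.2800
  C_33 = (0.80)(0.80) − (-0.35)(-0.35) = 0.5175
det(I−A) = Σ_j (I−A)_1j·C_1j = (0.80)(0.4150) + (-0.35)(0.2625) + (0.00)(0.1850) = 0.240125
adj(I−A) = Cᵀ =
  [ 0.4150   0.2275   0.1225]
  [ 0.2625   0.5200   0.2800]
  [ 0.1850   0.2750   0.5175]
(I − A)⁻¹ = adj(I−A) / det(I−A) ≈
  [   1.7283     0.9474     0.5102]
  [   1.0932     2.1655     1.1661]
  [   0.7704     1.1452     2.1551]
x = (I − A)⁻¹ d = adj(I−A)·d / det(I−A), with det(I−A) = 0.240125:
  x_1 = (0.4150·525 + 0.2275·550 + 0.1225·550) / 0.240125 = 410.375 / 0.240125 ≈ 1709.01
  x_2 = (0.2625·525 + 0.5200·550 + 0.2800·550) / 0.240125 = 577.8125 / 0.240125 ≈ 2406.30
  x_3 = (0.1850·525 + 0.2750·550 + 0.5175·550) / 0.240125 = 533.00 / 0.240125 ≈ 2219.68

x_1 = 1709.01, x_2 = 2406.30, x_3 = 2219.68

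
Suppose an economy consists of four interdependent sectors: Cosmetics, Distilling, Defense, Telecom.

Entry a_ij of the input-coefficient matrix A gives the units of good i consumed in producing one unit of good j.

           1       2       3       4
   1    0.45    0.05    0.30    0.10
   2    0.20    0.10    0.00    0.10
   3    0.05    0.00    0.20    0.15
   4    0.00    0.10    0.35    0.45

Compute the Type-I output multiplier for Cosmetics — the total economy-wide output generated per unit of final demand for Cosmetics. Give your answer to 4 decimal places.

m_1 = 2.7833

I − A =
  [   0.55    -0.05    -0.30    -0.10]
  [  -0.20     0.90     0.00    -0.10]
  [  -0.05     0.00     0.80    -0.15]
  [   0.00    -0.10    -0.35     0.55]
Compute the cofactors C_ij = (−1)^(i+j)·(3×3 minor ij) of I−A; the adjugate is their transpose:
adj(I−A) = Cᵀ =
  [ 0.340750   0.031875   0.178750   0.116500]
  [ 0.079250   0.203125   0.059250   0.067500]
  [ 0.027250   0.010125   0.259250   0.077500]
  [ 0.031750   0.043375   0.175750   0.374500]
det(I−A) = Σ_j (I−A)_1j·C_1j = (0.55)(0.340750) + (-0.05)(0.079250) + (-0.30)(0.027250) + (-0.10)(0.031750) = 0.1721
(I − A)⁻¹ = adj(I−A) / det(I−A) ≈
  [   1.97995     0.18521     1.03864     0.67693]
  [   0.46049     1.18027     0.34428     0.39221]
  [   0.15834     0.05883     1.50639     0.45032]
  [   0.18449     0.25203     1.02121     2.17606]
The output multiplier for sector j is the column-j sum of the Leontief inverse (I − A)⁻¹ = adj(I−A) / det(I−A).
Column 1 of adj(I−A): (0.340750, 0.079250, 0.027250, 0.031750); det(I−A) = 0.1721.
m_1 = (0.340750 + 0.079250 + 0.027250 + 0.031750) / 0.1721 = 0.479 / 0.1721 ≈ 2.7833.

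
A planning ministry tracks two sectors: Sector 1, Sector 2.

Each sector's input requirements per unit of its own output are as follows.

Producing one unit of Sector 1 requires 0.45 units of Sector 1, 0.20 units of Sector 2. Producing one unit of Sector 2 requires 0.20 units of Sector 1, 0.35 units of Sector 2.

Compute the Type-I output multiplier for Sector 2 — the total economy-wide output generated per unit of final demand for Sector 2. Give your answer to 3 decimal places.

I − A =
  [   0.55    -0.20]
  [  -0.20     0.65]
det(I−A) = (0.55)(0.65) − (-0.20)(-0.20) = 0.3175
adj(I−A) = [[0.65, 0.20], [0.20, 0.55]]
(I − A)⁻¹ = adj(I−A) / det(I−A) ≈
  [   2.0472     0.6299]
  [   0.6299     1.7323]
The output multiplier for sector j is the column-j sum of the Leontief inverse (I − A)⁻¹ = adj(I−A) / det(I−A).
Column 2 of adj(I−A): (0.20, 0.55); det(I−A) = 0.3175.
m_2 = (0.20 + 0.55) / 0.3175 = 0.75 / 0.3175 ≈ 2.362.

m_2 = 2.362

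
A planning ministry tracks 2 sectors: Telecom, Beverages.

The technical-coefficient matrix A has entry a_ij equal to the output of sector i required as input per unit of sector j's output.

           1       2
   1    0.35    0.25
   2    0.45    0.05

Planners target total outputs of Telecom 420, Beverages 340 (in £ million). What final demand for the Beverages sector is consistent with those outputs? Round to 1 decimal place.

d_2 = 134.0

I − A =
  [   0.65    -0.25]
  [  -0.45     0.95]
d = (I − A) x:
  d_1 = (+0.65)·420 + (-0.25)·340 = 188.0
  d_2 = (-0.45)·420 + (+0.95)·340 = 134.0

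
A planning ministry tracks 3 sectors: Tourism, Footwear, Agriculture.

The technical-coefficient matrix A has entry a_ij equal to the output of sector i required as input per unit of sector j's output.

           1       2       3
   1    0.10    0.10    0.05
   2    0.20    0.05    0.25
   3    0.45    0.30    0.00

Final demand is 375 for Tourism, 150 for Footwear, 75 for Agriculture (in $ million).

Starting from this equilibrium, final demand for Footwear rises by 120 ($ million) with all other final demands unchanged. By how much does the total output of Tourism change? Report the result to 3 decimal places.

Δx_1 = 18.856

I − A =
  [   0.90    -0.10    -0.05]
  [  -0.20     0.95    -0.25]
  [  -0.45    -0.30     1.00]
Cofactors of I−A, C_ij = (−1)^(i+j)·(minor ij) (rows/columns in the sector order above):
  C_11 = (0.95)(1.00) − (-0.25)(-0.30) = 0.8750
  C_12 = −[(-0.20)(1.00) − (-0.25)(-0.45)] = 0.3125
  C_13 = (-0.20)(-0.30) − (0.95)(-0.45) = 0.4875
  C_21 = −[(-0.10)(1.00) − (-0.05)(-0.30)] = 0.1150
  C_22 = (0.90)(1.00) − (-0.05)(-0.45) = 0.8775
  C_23 = −[(0.90)(-0.30) − (-0.10)(-0.45)] = 0.3150
  C_31 = (-0.10)(-0.25) − (-0.05)(0.95) = 0.0725
  C_32 = −[(0.90)(-0.25) − (-0.05)(-0.20)] = 0.2350
  C_33 = (0.90)(0.95) − (-0.10)(-0.20) = 0.8350
det(I−A) = Σ_j (I−A)_1j·C_1j = (0.90)(0.8750) + (-0.10)(0.3125) + (-0.05)(0.4875) = 0.731875
adj(I−A) = Cᵀ =
  [ 0.8750   0.1150   0.0725]
  [ 0.3125   0.8775   0.2350]
  [ 0.4875   0.3150   0.8350]
(I − A)⁻¹ = adj(I−A) / det(I−A) ≈
  [   1.1956     0.1571     0.0991]
  [   0.4270     1.1990     0.3211]
  [   0.6661     0.4304     1.1409]
Δx = (I − A)⁻¹ Δd with Δd having +120 in the Footwear component and 0 elsewhere.
So Δx_1 = L_12 · (+120), where L_12 = adj(I−A)_12 / det(I−A) = 0.1150 / 0.731875.
Δx_1 = 0.1150 × (+120) / 0.731875 = 13.80 / 0.731875 ≈ 18.856.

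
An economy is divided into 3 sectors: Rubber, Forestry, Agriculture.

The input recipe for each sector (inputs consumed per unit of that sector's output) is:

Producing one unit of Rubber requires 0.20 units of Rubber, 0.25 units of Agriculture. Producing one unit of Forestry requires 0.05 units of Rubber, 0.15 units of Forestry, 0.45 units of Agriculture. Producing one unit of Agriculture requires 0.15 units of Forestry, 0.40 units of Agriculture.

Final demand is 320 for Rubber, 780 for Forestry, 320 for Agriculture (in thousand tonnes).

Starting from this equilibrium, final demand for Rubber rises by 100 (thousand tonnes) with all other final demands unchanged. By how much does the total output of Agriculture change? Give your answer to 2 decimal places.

I − A =
  [   0.80    -0.05     0.00]
  [   0.00     0.85    -0.15]
  [  -0.25    -0.45     0.60]
Cofactors of I−A, C_ij = (−1)^(i+j)·(minor ij) (rows/columns in the sector order above):
  C_11 = (0.85)(0.60) − (-0.15)(-0.45) = 0.4425
  C_12 = −[(0.00)(0.60) − (-0.15)(-0.25)] = 0.0375
  C_13 = (0.00)(-0.45) − (0.85)(-0.25) = 0.2125
  C_21 = −[(-0.05)(0.60) − (0.00)(-0.45)] = 0.0300
  C_22 = (0.80)(0.60) − (0.00)(-0.25) = 0.4800
  C_23 = −[(0.80)(-0.45) − (-0.05)(-0.25)] = 0.3725
  C_31 = (-0.05)(-0.15) − (0.00)(0.85) = 0.0075
  C_32 = −[(0.80)(-0.15) − (0.00)(0.00)] = 0.1200
  C_33 = (0.80)(0.85) − (-0.05)(0.00) = 0.6800
det(I−A) = Σ_j (I−A)_1j·C_1j = (0.80)(0.4425) + (-0.05)(0.0375) + (0.00)(0.2125) = 0.352125
adj(I−A) = Cᵀ =
  [ 0.4425   0.0300   0.0075]
  [ 0.0375   0.4800   0.1200]
  [ 0.2125   0.3725   0.6800]
(I − A)⁻¹ = adj(I−A) / det(I−A) ≈
  [   1.2567     0.0852     0.0213]
  [   0.1065     1.3632     0.3408]
  [   0.6035     1.0579     1.9311]
Δx = (I − A)⁻¹ Δd with Δd having +100 in the Rubber component and 0 elsewhere.
So Δx_3 = L_31 · (+100), where L_31 = adj(I−A)_31 / det(I−A) = 0.2125 / 0.352125.
Δx_3 = 0.2125 × (+100) / 0.352125 = 21.25 / 0.352125 ≈ 60.35.

Δx_3 = 60.35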